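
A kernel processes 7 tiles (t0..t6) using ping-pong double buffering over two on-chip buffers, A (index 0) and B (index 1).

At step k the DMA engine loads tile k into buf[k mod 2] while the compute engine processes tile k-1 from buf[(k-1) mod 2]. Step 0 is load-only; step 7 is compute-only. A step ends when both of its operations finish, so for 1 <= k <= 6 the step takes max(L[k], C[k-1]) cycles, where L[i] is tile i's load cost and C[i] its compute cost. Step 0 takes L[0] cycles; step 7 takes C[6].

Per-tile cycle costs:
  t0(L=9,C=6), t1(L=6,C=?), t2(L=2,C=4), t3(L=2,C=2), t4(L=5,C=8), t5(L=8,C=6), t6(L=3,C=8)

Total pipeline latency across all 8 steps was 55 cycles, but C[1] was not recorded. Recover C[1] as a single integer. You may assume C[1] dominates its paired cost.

step 0 → dur = L[0]=9 = 9
step 1 → dur = max(L[1]=6, C[0]=6) = 6
step 2 → dur = max(L[2]=2, C[1]=?) = C[1]  (unknown; binding)
step 3 → dur = max(L[3]=2, C[2]=4) = 4
step 4 → dur = max(L[4]=5, C[3]=2) = 5
step 5 → dur = max(L[5]=8, C[4]=8) = 8
step 6 → dur = max(L[6]=3, C[5]=6) = 6
step 7 → dur = C[6]=8 = 8
sum of known step durations = 46
dur[2] = total - known = 55 - 46 = 9
C[1] is the binding max in step 2, so C[1] = dur[2] = 9

C[1] = 9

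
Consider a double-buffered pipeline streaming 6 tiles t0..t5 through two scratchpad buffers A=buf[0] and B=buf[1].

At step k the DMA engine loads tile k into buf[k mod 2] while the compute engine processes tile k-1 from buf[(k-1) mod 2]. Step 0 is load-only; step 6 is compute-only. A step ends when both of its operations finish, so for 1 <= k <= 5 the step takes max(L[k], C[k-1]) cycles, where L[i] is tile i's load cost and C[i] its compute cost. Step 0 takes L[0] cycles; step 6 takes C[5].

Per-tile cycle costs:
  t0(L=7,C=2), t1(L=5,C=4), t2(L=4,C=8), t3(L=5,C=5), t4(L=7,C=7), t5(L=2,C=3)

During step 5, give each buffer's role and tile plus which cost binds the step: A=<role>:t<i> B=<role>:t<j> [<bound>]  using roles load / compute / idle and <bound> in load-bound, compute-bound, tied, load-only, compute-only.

step 0: L[0]=7 → dur=7, Σ=7 | A=load:t0 B=idle [load-only]
step 1: L[1]=5 C[0]=2 → dur=5, Σ=12 | A=compute:t0 B=load:t1 [load-bound]
step 2: L[2]=4 C[1]=4 → dur=4, Σ=16 | A=load:t2 B=compute:t1 [tied]
step 3: L[3]=5 C[2]=8 → dur=8, Σ=24 | A=compute:t2 B=load:t3 [compute-bound]
step 4: L[4]=7 C[3]=5 → dur=7, Σ=31 | A=load:t4 B=compute:t3 [load-bound]
step 5: L[5]=2 C[4]=7 → dur=7, Σ=38 | A=compute:t4 B=load:t5 [compute-bound]
step 6: C[5]=3 → dur=3, Σ=41 | A=idle B=compute:t5 [compute-only]

step 5: A=compute:t4 B=load:t5 [compute-bound]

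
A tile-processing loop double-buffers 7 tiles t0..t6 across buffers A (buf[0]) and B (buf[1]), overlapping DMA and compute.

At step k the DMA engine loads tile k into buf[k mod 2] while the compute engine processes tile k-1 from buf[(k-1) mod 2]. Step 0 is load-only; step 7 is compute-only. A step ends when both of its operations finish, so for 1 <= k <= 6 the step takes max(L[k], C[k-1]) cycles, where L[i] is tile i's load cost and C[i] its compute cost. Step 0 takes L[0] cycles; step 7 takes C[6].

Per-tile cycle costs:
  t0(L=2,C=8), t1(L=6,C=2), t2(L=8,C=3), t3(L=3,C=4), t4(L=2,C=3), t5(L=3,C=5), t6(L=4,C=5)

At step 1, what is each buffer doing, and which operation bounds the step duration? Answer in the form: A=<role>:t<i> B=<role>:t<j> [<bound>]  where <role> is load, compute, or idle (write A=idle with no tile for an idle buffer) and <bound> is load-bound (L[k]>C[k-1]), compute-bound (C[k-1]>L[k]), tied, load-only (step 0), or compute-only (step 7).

k=0 load=t0/2c comp=- wait=2 total=2
k=1 load=t1/6c comp=t0/8c wait=8 total=10
k=2 load=t2/8c comp=t1/2c wait=8 total=18
k=3 load=t3/3c comp=t2/3c wait=3 total=21
k=4 load=t4/2c comp=t3/4c wait=4 total=25
k=5 load=t5/3c comp=t4/3c wait=3 total=28
k=6 load=t6/4c comp=t5/5c wait=5 total=33
k=7 load=- comp=t6/5c wait=5 total=38

step 1: A=compute:t0 B=load:t1 [compute-bound]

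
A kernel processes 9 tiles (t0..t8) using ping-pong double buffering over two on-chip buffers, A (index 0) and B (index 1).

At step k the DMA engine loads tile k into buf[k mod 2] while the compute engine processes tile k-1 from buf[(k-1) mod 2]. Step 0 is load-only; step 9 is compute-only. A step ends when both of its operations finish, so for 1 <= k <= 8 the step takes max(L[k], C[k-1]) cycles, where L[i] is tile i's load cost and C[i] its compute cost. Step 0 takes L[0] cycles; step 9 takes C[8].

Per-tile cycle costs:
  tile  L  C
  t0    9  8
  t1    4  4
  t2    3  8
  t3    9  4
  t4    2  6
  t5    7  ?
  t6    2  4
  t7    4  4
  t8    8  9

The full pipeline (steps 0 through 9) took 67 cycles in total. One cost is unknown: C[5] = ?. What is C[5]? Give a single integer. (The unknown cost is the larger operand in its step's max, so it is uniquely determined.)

C[5] = 5

step 0: dur = L[0]=9 = 9
step 1: dur = max(L[1]=4, C[0]=8) = 8
step 2: dur = max(L[2]=3, C[1]=4) = 4
step 3: dur = max(L[3]=9, C[2]=8) = 9
step 4: dur = max(L[4]=2, C[3]=4) = 4
step 5: dur = max(L[5]=7, C[4]=6) = 7
step 6: dur = max(L[6]=2, C[5]=?) = C[5]  (unknown; binding)
step 7: dur = max(L[7]=4, C[6]=4) = 4
step 8: dur = max(L[8]=8, C[7]=4) = 8
step 9: dur = C[8]=9 = 9
sum of known step durations = 62
dur[6] = total - known = 67 - 62 = 5
C[5] is the binding max in step 6, so C[5] = dur[6] = 5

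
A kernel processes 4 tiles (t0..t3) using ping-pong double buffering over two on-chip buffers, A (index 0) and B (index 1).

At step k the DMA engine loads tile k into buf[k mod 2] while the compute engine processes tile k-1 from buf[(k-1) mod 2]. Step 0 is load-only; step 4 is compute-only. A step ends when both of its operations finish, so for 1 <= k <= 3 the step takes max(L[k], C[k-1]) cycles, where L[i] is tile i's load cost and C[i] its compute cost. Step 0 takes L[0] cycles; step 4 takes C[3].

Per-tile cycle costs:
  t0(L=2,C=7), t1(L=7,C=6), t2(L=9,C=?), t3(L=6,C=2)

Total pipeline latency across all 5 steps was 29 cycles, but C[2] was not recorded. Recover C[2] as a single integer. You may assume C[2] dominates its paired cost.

C[2] = 9

step 0 | dur = L[0]=2 = 2
step 1 | dur = max(L[1]=7, C[0]=7) = 7
step 2 | dur = max(L[2]=9, C[1]=6) = 9
step 3 | dur = max(L[3]=6, C[2]=?) = C[2]  (unknown; binding)
step 4 | dur = C[3]=2 = 2
sum of known step durations = 20
dur[3] = total - known = 29 - 20 = 9
C[2] is the binding max in step 3, so C[2] = dur[3] = 9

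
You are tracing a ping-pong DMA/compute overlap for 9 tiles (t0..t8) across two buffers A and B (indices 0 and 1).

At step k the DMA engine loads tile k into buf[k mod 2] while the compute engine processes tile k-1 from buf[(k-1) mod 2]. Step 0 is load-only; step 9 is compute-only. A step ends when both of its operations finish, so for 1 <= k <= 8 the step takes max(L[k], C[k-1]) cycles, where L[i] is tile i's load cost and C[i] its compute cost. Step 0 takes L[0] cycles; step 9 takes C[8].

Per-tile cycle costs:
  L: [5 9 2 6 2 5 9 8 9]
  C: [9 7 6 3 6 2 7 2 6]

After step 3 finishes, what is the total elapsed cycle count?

end_cycle[3] = 27

step 0: L[0]=5 → dur=5, Σ=5 | A=load:t0 B=idle [load-only]
step 1: L[1]=9 C[0]=9 → dur=9, Σ=14 | A=compute:t0 B=load:t1 [tied]
step 2: L[2]=2 C[1]=7 → dur=7, Σ=21 | A=load:t2 B=compute:t1 [compute-bound]
step 3: L[3]=6 C[2]=6 → dur=6, Σ=27 | A=compute:t2 B=load:t3 [tied]
step 4: L[4]=2 C[3]=3 → dur=3, Σ=30 | A=load:t4 B=compute:t3 [compute-bound]
step 5: L[5]=5 C[4]=6 → dur=6, Σ=36 | A=compute:t4 B=load:t5 [compute-bound]
step 6: L[6]=9 C[5]=2 → dur=9, Σ=45 | A=load:t6 B=compute:t5 [load-bound]
step 7: L[7]=8 C[6]=7 → dur=8, Σ=53 | A=compute:t6 B=load:t7 [load-bound]
step 8: L[8]=9 C[7]=2 → dur=9, Σ=62 | A=load:t8 B=compute:t7 [load-bound]
step 9: C[8]=6 → dur=6, Σ=68 | A=compute:t8 B=idle [compute-only]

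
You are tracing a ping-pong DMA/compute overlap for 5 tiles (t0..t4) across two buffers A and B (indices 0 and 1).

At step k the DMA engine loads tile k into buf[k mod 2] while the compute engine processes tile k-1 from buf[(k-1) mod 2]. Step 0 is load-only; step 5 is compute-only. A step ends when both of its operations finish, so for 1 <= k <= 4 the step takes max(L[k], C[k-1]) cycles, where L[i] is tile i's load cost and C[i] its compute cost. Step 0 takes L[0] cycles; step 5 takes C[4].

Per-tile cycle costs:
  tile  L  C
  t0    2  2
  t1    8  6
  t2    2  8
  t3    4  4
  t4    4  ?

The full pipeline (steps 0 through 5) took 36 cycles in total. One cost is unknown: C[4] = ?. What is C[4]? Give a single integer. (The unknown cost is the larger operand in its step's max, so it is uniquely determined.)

C[4] = 8

step 0: dur = L[0]=2 = 2
step 1: dur = max(L[1]=8, C[0]=2) = 8
step 2: dur = max(L[2]=2, C[1]=6) = 6
step 3: dur = max(L[3]=4, C[2]=8) = 8
step 4: dur = max(L[4]=4, C[3]=4) = 4
step 5: dur = C[4]=? = C[4]  (unknown; binding)
sum of known step durations = 28
dur[5] = total - known = 36 - 28 = 8
C[4] is the binding max in step 5, so C[4] = dur[5] = 8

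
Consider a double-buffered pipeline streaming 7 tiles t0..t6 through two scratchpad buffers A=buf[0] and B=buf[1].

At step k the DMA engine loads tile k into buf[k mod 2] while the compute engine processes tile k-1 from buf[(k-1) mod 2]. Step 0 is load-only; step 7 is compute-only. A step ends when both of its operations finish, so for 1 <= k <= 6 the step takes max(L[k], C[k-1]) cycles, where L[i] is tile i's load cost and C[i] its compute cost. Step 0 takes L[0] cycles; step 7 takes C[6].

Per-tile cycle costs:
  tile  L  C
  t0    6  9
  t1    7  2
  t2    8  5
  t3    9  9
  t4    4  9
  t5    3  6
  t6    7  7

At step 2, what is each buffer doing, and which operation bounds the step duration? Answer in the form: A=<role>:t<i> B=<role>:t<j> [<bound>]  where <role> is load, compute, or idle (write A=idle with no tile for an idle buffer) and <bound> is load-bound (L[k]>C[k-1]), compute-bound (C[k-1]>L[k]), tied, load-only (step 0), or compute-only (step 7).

step 2: A=load:t2 B=compute:t1 [load-bound]

k=0 load=t0/6c comp=- wait=6 total=6
k=1 load=t1/7c comp=t0/9c wait=9 total=15
k=2 load=t2/8c comp=t1/2c wait=8 total=23
k=3 load=t3/9c comp=t2/5c wait=9 total=32
k=4 load=t4/4c comp=t3/9c wait=9 total=41
k=5 load=t5/3c comp=t4/9c wait=9 total=50
k=6 load=t6/7c comp=t5/6c wait=7 total=57
k=7 load=- comp=t6/7c wait=7 total=64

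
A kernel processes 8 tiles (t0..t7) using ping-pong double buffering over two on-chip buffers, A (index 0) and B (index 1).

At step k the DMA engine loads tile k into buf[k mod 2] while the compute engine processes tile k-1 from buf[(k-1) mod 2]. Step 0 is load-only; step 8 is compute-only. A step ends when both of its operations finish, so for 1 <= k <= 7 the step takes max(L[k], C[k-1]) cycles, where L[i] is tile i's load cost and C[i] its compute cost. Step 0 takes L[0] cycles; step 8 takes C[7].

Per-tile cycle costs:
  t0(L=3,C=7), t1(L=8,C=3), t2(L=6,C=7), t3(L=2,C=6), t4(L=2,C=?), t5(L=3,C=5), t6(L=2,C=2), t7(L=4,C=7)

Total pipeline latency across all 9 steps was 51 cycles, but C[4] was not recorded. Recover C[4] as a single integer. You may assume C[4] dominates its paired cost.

C[4] = 5

step 0 | dur = L[0]=3 = 3
step 1 | dur = max(L[1]=8, C[0]=7) = 8
step 2 | dur = max(L[2]=6, C[1]=3) = 6
step 3 | dur = max(L[3]=2, C[2]=7) = 7
step 4 | dur = max(L[4]=2, C[3]=6) = 6
step 5 | dur = max(L[5]=3, C[4]=?) = C[4]  (unknown; binding)
step 6 | dur = max(L[6]=2, C[5]=5) = 5
step 7 | dur = max(L[7]=4, C[6]=2) = 4
step 8 | dur = C[7]=7 = 7
sum of known step durations = 46
dur[5] = total - known = 51 - 46 = 5
C[4] is the binding max in step 5, so C[4] = dur[5] = 5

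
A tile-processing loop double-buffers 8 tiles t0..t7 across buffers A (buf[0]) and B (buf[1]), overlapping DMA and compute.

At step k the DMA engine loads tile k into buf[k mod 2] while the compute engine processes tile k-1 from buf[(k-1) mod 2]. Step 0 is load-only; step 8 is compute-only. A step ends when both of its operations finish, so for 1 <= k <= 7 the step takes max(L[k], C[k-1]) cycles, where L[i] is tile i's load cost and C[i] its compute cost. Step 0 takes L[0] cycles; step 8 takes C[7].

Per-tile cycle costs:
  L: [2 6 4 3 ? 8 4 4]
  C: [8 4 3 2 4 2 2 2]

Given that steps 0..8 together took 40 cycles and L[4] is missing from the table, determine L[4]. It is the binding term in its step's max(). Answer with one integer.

step 0 = dur = L[0]=2 = 2
step 1 = dur = max(L[1]=6, C[0]=8) = 8
step 2 = dur = max(L[2]=4, C[1]=4) = 4
step 3 = dur = max(L[3]=3, C[2]=3) = 3
step 4 = dur = max(L[4]=?, C[3]=2) = L[4]  (unknown; binding)
step 5 = dur = max(L[5]=8, C[4]=4) = 8
step 6 = dur = max(L[6]=4, C[5]=2) = 4
step 7 = dur = max(L[7]=4, C[6]=2) = 4
step 8 = dur = C[7]=2 = 2
sum of known step durations = 35
dur[4] = total - known = 40 - 35 = 5
L[4] is the binding max in step 4, so L[4] = dur[4] = 5

L[4] = 5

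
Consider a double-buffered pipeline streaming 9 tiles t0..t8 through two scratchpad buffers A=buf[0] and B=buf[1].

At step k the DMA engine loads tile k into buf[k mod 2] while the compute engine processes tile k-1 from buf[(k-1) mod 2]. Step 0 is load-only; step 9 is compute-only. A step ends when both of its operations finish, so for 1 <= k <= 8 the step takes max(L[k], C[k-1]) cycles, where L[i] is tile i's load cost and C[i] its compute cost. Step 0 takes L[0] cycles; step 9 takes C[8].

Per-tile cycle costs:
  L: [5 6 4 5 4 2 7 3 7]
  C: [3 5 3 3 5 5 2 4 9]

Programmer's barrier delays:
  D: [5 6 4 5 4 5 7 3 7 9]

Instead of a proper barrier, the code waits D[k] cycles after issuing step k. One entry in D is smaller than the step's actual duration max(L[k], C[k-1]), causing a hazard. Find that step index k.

hazard at step 2

[0] required=L[0]=5=5 vs D=5 ok
[1] required=max(L[1]=6,C[0]=3)=6 vs D=6 ok
[2] required=max(L[2]=4,C[1]=5)=5 vs D=4 SHORT
[3] required=max(L[3]=5,C[2]=3)=5 vs D=5 ok
[4] required=max(L[4]=4,C[3]=3)=4 vs D=4 ok
[5] required=max(L[5]=2,C[4]=5)=5 vs D=5 ok
[6] required=max(L[6]=7,C[5]=5)=7 vs D=7 ok
[7] required=max(L[7]=3,C[6]=2)=3 vs D=3 ok
[8] required=max(L[8]=7,C[7]=4)=7 vs D=7 ok
[9] required=C[8]=9=9 vs D=9 ok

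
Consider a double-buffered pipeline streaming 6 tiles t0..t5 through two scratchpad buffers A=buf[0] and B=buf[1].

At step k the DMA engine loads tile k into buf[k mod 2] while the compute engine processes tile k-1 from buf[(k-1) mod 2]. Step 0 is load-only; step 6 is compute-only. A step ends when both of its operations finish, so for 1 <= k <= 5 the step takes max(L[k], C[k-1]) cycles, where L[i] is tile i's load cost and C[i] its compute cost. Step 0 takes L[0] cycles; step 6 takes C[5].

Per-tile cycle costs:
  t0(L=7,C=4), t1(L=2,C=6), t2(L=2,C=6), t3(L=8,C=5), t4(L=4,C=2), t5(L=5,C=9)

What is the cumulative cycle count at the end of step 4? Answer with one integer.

step 0: L[0]=7 → dur=7, Σ=7 | A=load:t0 B=idle [load-only]
step 1: L[1]=2 C[0]=4 → dur=4, Σ=11 | A=compute:t0 B=load:t1 [compute-bound]
step 2: L[2]=2 C[1]=6 → dur=6, Σ=17 | A=load:t2 B=compute:t1 [compute-bound]
step 3: L[3]=8 C[2]=6 → dur=8, Σ=25 | A=compute:t2 B=load:t3 [load-bound]
step 4: L[4]=4 C[3]=5 → dur=5, Σ=30 | A=load:t4 B=compute:t3 [compute-bound]
step 5: L[5]=5 C[4]=2 → dur=5, Σ=35 | A=compute:t4 B=load:t5 [load-bound]
step 6: C[5]=9 → dur=9, Σ=44 | A=idle B=compute:t5 [compute-only]

end_cycle[4] = 30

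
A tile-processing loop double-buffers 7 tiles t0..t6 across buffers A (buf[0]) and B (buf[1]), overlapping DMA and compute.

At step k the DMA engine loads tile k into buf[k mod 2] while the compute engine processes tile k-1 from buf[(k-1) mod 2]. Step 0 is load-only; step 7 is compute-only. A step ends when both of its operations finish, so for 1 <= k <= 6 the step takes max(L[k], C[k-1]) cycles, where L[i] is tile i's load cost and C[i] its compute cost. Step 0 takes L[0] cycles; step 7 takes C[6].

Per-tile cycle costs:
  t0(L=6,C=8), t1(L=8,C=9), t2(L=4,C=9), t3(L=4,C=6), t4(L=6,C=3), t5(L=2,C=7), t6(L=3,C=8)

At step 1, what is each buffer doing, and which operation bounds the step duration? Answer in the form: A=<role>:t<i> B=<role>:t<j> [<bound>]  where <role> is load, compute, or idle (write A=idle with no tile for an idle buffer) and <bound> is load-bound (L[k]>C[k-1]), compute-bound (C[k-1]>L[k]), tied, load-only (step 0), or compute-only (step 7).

k=0 load=t0/6c comp=- wait=6 total=6
k=1 load=t1/8c comp=t0/8c wait=8 total=14
k=2 load=t2/4c comp=t1/9c wait=9 total=23
k=3 load=t3/4c comp=t2/9c wait=9 total=32
k=4 load=t4/6c comp=t3/6c wait=6 total=38
k=5 load=t5/2c comp=t4/3c wait=3 total=41
k=6 load=t6/3c comp=t5/7c wait=7 total=48
k=7 load=- comp=t6/8c wait=8 total=56

step 1: A=compute:t0 B=load:t1 [tied]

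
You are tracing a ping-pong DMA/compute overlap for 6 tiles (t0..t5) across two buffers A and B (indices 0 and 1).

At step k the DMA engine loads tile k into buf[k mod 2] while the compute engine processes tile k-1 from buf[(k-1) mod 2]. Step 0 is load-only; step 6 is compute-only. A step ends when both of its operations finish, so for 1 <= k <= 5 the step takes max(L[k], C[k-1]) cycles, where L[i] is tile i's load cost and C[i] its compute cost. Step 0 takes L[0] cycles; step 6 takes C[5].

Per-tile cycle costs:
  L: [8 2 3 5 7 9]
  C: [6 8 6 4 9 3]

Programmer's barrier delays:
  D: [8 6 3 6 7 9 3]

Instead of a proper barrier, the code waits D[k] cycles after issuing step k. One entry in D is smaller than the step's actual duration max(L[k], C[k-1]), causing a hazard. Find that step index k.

hazard at step 2

[0] required=L[0]=8=8 vs D=8 ok
[1] required=max(L[1]=2,C[0]=6)=6 vs D=6 ok
[2] required=max(L[2]=3,C[1]=8)=8 vs D=3 SHORT
[3] required=max(L[3]=5,C[2]=6)=6 vs D=6 ok
[4] required=max(L[4]=7,C[3]=4)=7 vs D=7 ok
[5] required=max(L[5]=9,C[4]=9)=9 vs D=9 ok
[6] required=C[5]=3=3 vs D=3 ok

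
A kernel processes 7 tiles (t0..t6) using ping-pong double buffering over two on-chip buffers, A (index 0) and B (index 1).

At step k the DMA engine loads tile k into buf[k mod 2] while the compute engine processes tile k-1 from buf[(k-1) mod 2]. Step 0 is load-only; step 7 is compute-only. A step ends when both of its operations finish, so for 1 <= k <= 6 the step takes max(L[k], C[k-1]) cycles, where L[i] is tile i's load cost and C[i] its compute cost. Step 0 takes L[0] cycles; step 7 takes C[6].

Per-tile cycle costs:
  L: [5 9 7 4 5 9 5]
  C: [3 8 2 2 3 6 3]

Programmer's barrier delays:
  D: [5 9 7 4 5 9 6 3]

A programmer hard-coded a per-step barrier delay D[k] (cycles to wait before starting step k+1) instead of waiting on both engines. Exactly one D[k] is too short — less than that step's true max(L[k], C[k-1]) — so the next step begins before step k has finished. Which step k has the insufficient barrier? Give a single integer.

step 0: need L[0]=5 = 5; D[0]=5 ok
step 1: need max(L[1]=9,C[0]=3) = 9; D[1]=9 ok
step 2: need max(L[2]=7,C[1]=8) = 8; D[2]=7 SHORT
step 3: need max(L[3]=4,C[2]=2) = 4; D[3]=4 ok
step 4: need max(L[4]=5,C[3]=2) = 5; D[4]=5 ok
step 5: need max(L[5]=9,C[4]=3) = 9; D[5]=9 ok
step 6: need max(L[6]=5,C[5]=6) = 6; D[6]=6 ok
step 7: need C[6]=3 = 3; D[7]=3 ok

hazard at step 2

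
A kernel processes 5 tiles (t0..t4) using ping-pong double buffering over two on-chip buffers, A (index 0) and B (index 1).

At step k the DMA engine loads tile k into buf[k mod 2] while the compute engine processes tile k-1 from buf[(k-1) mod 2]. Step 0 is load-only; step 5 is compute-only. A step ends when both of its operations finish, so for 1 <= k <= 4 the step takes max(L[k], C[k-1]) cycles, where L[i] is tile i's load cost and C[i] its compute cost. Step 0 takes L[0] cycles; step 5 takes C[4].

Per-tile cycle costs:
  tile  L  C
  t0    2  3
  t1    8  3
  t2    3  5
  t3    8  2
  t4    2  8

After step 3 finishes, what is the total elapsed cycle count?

[0] DMA t0→A (2c) ∥ CU idle ⇒ 2c, clock 2
[1] DMA t1→B (8c) ∥ CU A:t0 (3c) ⇒ 8c, clock 10
[2] DMA t2→A (3c) ∥ CU B:t1 (3c) ⇒ 3c, clock 13
[3] DMA t3→B (8c) ∥ CU A:t2 (5c) ⇒ 8c, clock 21
[4] DMA t4→A (2c) ∥ CU B:t3 (2c) ⇒ 2c, clock 23
[5] DMA idle ∥ CU A:t4 (8c) ⇒ 8c, clock 31

end_cycle[3] = 21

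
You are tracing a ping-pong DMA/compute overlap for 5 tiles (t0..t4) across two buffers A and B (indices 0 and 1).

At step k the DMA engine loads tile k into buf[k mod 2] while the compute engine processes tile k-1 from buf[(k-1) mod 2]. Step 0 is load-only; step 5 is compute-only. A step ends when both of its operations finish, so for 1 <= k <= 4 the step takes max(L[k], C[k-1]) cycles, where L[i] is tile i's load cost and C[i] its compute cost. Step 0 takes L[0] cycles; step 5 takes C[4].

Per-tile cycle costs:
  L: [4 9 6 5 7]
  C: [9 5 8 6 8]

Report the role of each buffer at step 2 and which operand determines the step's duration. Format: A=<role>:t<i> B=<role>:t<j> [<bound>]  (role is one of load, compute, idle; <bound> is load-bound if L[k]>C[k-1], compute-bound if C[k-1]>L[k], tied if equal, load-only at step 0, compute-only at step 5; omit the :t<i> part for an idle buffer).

[0] DMA t0→A (4c) ∥ CU idle ⇒ 4c, clock 4
[1] DMA t1→B (9c) ∥ CU A:t0 (9c) ⇒ 9c, clock 13
[2] DMA t2→A (6c) ∥ CU B:t1 (5c) ⇒ 6c, clock 19
[3] DMA t3→B (5c) ∥ CU A:t2 (8c) ⇒ 8c, clock 27
[4] DMA t4→A (7c) ∥ CU B:t3 (6c) ⇒ 7c, clock 34
[5] DMA idle ∥ CU A:t4 (8c) ⇒ 8c, clock 42

step 2: A=load:t2 B=compute:t1 [load-bound]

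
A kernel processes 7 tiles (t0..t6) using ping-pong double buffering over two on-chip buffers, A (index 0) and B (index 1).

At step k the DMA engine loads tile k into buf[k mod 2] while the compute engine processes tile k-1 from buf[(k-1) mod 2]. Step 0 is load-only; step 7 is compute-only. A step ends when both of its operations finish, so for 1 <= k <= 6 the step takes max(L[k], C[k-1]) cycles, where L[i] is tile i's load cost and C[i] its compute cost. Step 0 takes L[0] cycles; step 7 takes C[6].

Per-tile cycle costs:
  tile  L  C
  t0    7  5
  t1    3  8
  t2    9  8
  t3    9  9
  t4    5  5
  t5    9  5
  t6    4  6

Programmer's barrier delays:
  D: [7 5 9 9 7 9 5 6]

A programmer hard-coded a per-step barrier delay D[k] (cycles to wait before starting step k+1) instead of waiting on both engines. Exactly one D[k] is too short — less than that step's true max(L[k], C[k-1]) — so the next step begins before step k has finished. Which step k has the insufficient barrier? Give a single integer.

step 0: need L[0]=7 = 7; D[0]=7 ok
step 1: need max(L[1]=3,C[0]=5) = 5; D[1]=5 ok
step 2: need max(L[2]=9,C[1]=8) = 9; D[2]=9 ok
step 3: need max(L[3]=9,C[2]=8) = 9; D[3]=9 ok
step 4: need max(L[4]=5,C[3]=9) = 9; D[4]=7 SHORT
step 5: need max(L[5]=9,C[4]=5) = 9; D[5]=9 ok
step 6: need max(L[6]=4,C[5]=5) = 5; D[6]=5 ok
step 7: need C[6]=6 = 6; D[7]=6 ok

hazard at step 4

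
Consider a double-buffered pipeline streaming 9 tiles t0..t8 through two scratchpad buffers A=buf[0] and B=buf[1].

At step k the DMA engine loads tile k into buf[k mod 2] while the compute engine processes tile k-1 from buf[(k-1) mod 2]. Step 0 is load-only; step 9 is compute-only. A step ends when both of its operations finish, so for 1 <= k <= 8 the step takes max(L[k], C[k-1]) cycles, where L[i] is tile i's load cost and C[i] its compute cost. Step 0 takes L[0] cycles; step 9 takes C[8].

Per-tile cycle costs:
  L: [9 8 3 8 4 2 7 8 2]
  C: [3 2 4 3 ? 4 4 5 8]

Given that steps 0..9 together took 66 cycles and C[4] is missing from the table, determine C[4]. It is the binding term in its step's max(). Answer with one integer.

step 0 → dur = L[0]=9 = 9
step 1 → dur = max(L[1]=8, C[0]=3) = 8
step 2 → dur = max(L[2]=3, C[1]=2) = 3
step 3 → dur = max(L[3]=8, C[2]=4) = 8
step 4 → dur = max(L[4]=4, C[3]=3) = 4
step 5 → dur = max(L[5]=2, C[4]=?) = C[4]  (unknown; binding)
step 6 → dur = max(L[6]=7, C[5]=4) = 7
step 7 → dur = max(L[7]=8, C[6]=4) = 8
step 8 → dur = max(L[8]=2, C[7]=5) = 5
step 9 → dur = C[8]=8 = 8
sum of known step durations = 60
dur[5] = total - known = 66 - 60 = 6
C[4] is the binding max in step 5, so C[4] = dur[5] = 6

C[4] = 6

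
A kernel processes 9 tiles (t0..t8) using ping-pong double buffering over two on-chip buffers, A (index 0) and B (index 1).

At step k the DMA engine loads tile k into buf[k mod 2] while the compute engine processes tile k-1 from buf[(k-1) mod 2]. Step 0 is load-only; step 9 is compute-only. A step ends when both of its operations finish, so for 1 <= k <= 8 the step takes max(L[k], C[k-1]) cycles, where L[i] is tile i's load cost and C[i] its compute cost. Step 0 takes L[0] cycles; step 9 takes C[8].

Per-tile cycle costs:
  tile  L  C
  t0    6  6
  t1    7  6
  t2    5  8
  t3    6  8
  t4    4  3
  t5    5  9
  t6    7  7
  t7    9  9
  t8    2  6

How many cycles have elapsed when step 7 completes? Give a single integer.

end_cycle[7] = 58

k=0 load=t0/6c comp=- wait=6 total=6
k=1 load=t1/7c comp=t0/6c wait=7 total=13
k=2 load=t2/5c comp=t1/6c wait=6 total=19
k=3 load=t3/6c comp=t2/8c wait=8 total=27
k=4 load=t4/4c comp=t3/8c wait=8 total=35
k=5 load=t5/5c comp=t4/3c wait=5 total=40
k=6 load=t6/7c comp=t5/9c wait=9 total=49
k=7 load=t7/9c comp=t6/7c wait=9 total=58
k=8 load=t8/2c comp=t7/9c wait=9 total=67
k=9 load=- comp=t8/6c wait=6 total=73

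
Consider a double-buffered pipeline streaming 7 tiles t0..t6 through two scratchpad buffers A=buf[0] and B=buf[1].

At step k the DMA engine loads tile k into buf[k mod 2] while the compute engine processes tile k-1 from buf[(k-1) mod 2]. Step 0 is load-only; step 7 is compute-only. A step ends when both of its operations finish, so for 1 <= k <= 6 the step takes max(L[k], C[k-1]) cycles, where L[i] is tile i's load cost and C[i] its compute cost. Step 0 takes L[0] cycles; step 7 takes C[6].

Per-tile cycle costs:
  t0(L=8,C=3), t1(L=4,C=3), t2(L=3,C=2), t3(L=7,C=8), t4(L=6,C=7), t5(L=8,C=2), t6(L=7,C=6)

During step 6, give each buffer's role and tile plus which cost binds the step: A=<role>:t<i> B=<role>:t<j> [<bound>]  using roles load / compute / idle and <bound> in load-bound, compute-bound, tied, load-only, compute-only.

  0. 8=8c; end=8; A:t0 B:-
  1. max(4,3)=4c; end=12; A:t0 B:t1
  2. max(3,3)=3c; end=15; A:t2 B:t1
  3. max(7,2)=7c; end=22; A:t2 B:t3
  4. max(6,8)=8c; end=30; A:t4 B:t3
  5. max(8,7)=8c; end=38; A:t4 B:t5
  6. max(7,2)=7c; end=45; A:t6 B:t5
  7. 6=6c; end=51; A:t6 B:t5

step 6: A=load:t6 B=compute:t5 [load-bound]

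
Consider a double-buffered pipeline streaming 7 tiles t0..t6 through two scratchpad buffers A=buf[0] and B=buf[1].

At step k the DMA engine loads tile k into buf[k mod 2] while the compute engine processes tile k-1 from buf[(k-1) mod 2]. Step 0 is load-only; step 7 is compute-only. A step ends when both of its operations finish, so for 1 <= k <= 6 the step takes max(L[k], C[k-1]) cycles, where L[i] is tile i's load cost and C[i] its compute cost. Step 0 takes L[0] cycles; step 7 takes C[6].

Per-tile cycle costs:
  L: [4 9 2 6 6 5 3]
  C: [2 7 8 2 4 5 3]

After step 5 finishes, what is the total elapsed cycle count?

end_cycle[5] = 39

[0] DMA t0→A (4c) ∥ CU idle ⇒ 4c, clock 4
[1] DMA t1→B (9c) ∥ CU A:t0 (2c) ⇒ 9c, clock 13
[2] DMA t2→A (2c) ∥ CU B:t1 (7c) ⇒ 7c, clock 20
[3] DMA t3→B (6c) ∥ CU A:t2 (8c) ⇒ 8c, clock 28
[4] DMA t4→A (6c) ∥ CU B:t3 (2c) ⇒ 6c, clock 34
[5] DMA t5→B (5c) ∥ CU A:t4 (4c) ⇒ 5c, clock 39
[6] DMA t6→A (3c) ∥ CU B:t5 (5c) ⇒ 5c, clock 44
[7] DMA idle ∥ CU A:t6 (3c) ⇒ 3c, clock 47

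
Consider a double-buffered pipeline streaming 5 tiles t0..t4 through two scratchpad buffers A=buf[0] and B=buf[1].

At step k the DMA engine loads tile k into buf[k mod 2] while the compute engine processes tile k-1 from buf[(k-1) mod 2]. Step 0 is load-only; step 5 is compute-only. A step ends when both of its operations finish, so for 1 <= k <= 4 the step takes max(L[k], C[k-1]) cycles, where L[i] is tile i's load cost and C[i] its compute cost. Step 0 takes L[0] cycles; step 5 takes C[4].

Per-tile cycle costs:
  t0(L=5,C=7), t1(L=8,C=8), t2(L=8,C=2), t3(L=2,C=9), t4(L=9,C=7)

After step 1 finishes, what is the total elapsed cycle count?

[0] DMA t0→A (5c) ∥ CU idle ⇒ 5c, clock 5
[1] DMA t1→B (8c) ∥ CU A:t0 (7c) ⇒ 8c, clock 13
[2] DMA t2→A (8c) ∥ CU B:t1 (8c) ⇒ 8c, clock 21
[3] DMA t3→B (2c) ∥ CU A:t2 (2c) ⇒ 2c, clock 23
[4] DMA t4→A (9c) ∥ CU B:t3 (9c) ⇒ 9c, clock 32
[5] DMA idle ∥ CU A:t4 (7c) ⇒ 7c, clock 39

end_cycle[1] = 13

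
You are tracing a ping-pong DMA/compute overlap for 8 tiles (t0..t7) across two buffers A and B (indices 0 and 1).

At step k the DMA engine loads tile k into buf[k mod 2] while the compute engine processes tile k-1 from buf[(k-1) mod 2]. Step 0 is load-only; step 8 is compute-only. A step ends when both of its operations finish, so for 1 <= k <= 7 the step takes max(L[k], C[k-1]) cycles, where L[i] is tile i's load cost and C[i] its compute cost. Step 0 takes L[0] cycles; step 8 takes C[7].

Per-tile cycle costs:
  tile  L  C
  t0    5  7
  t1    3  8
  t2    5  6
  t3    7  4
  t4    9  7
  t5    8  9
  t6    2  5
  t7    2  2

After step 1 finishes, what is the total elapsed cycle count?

end_cycle[1] = 12

  0. 5=5c; end=5; A:t0 B:-
  1. max(3,7)=7c; end=12; A:t0 B:t1
  2. max(5,8)=8c; end=20; A:t2 B:t1
  3. max(7,6)=7c; end=27; A:t2 B:t3
  4. max(9,4)=9c; end=36; A:t4 B:t3
  5. max(8,7)=8c; end=44; A:t4 B:t5
  6. max(2,9)=9c; end=53; A:t6 B:t5
  7. max(2,5)=5c; end=58; A:t6 B:t7
  8. 2=2c; end=60; A:t6 B:t7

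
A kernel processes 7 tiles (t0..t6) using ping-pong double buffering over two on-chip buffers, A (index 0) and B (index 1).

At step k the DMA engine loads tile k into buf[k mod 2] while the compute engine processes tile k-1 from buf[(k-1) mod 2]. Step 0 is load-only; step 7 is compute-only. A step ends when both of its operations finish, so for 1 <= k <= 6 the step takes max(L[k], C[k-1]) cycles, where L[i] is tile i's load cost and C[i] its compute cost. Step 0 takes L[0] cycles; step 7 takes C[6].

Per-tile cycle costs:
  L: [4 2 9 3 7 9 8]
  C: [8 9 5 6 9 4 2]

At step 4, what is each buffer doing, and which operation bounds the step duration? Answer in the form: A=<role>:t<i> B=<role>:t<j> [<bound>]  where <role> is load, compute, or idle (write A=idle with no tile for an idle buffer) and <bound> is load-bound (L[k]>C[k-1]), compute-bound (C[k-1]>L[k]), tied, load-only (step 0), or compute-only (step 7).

step 4: A=load:t4 B=compute:t3 [load-bound]

step 0: L[0]=4 → dur=4, Σ=4 | A=load:t0 B=idle [load-only]
step 1: L[1]=2 C[0]=8 → dur=8, Σ=12 | A=compute:t0 B=load:t1 [compute-bound]
step 2: L[2]=9 C[1]=9 → dur=9, Σ=21 | A=load:t2 B=compute:t1 [tied]
step 3: L[3]=3 C[2]=5 → dur=5, Σ=26 | A=compute:t2 B=load:t3 [compute-bound]
step 4: L[4]=7 C[3]=6 → dur=7, Σ=33 | A=load:t4 B=compute:t3 [load-bound]
step 5: L[5]=9 C[4]=9 → dur=9, Σ=42 | A=compute:t4 B=load:t5 [tied]
step 6: L[6]=8 C[5]=4 → dur=8, Σ=50 | A=load:t6 B=compute:t5 [load-bound]
step 7: C[6]=2 → dur=2, Σ=52 | A=compute:t6 B=idle [compute-only]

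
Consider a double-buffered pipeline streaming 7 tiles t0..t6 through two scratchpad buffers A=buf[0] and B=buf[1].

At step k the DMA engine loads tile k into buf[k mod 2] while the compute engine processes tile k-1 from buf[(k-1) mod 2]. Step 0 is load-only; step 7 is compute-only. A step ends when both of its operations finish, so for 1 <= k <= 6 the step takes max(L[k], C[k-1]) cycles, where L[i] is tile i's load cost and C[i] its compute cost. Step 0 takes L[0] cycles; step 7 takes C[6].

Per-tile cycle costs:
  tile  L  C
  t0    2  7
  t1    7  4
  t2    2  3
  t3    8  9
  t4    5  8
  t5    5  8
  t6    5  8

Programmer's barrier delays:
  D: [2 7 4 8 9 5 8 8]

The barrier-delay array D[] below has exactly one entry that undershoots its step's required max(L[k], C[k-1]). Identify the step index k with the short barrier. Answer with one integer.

hazard at step 5

step 0: need L[0]=2 = 2; D[0]=2 ok
step 1: need max(L[1]=7,C[0]=7) = 7; D[1]=7 ok
step 2: need max(L[2]=2,C[1]=4) = 4; D[2]=4 ok
step 3: need max(L[3]=8,C[2]=3) = 8; D[3]=8 ok
step 4: need max(L[4]=5,C[3]=9) = 9; D[4]=9 ok
step 5: need max(L[5]=5,C[4]=8) = 8; D[5]=5 SHORT
step 6: need max(L[6]=5,C[5]=8) = 8; D[6]=8 ok
step 7: need C[6]=8 = 8; D[7]=8 ok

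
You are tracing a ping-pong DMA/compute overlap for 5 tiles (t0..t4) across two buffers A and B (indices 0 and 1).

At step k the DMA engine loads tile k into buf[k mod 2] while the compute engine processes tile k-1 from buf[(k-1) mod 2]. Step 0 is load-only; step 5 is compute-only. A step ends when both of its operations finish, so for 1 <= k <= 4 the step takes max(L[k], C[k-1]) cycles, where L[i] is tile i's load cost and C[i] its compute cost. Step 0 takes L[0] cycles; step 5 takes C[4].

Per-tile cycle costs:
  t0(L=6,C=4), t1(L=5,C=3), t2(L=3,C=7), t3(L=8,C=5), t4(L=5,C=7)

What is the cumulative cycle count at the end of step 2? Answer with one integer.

  0. 6=6c; end=6; A:t0 B:-
  1. max(5,4)=5c; end=11; A:t0 B:t1
  2. max(3,3)=3c; end=14; A:t2 B:t1
  3. max(8,7)=8c; end=22; A:t2 B:t3
  4. max(5,5)=5c; end=27; A:t4 B:t3
  5. 7=7c; end=34; A:t4 B:t3

end_cycle[2] = 14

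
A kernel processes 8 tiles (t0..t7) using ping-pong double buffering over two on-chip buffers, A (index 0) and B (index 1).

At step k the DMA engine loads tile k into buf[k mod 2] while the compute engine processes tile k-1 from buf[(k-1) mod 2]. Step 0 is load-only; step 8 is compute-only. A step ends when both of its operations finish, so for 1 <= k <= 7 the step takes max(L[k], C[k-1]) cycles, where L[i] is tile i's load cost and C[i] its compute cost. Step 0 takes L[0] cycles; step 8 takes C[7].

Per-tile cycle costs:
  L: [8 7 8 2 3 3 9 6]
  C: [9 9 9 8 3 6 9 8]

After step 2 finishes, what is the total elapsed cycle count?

step 0: L[0]=8 → dur=8, Σ=8 | A=load:t0 B=idle [load-only]
step 1: L[1]=7 C[0]=9 → dur=9, Σ=17 | A=compute:t0 B=load:t1 [compute-bound]
step 2: L[2]=8 C[1]=9 → dur=9, Σ=26 | A=load:t2 B=compute:t1 [compute-bound]
step 3: L[3]=2 C[2]=9 → dur=9, Σ=35 | A=compute:t2 B=load:t3 [compute-bound]
step 4: L[4]=3 C[3]=8 → dur=8, Σ=43 | A=load:t4 B=compute:t3 [compute-bound]
step 5: L[5]=3 C[4]=3 → dur=3, Σ=46 | A=compute:t4 B=load:t5 [tied]
step 6: L[6]=9 C[5]=6 → dur=9, Σ=55 | A=load:t6 B=compute:t5 [load-bound]
step 7: L[7]=6 C[6]=9 → dur=9, Σ=64 | A=compute:t6 B=load:t7 [compute-bound]
step 8: C[7]=8 → dur=8, Σ=72 | A=idle B=compute:t7 [compute-only]

end_cycle[2] = 26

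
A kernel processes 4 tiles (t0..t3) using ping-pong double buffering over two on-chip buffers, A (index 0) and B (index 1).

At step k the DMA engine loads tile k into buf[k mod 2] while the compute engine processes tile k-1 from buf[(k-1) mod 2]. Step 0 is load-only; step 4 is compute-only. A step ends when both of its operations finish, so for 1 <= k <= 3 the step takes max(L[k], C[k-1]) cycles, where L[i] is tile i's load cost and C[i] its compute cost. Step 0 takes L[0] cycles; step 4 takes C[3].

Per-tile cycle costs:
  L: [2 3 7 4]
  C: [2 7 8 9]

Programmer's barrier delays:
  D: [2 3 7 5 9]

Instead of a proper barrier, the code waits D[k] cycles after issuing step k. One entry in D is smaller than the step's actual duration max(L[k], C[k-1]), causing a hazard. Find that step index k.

hazard at step 3

[0] required=L[0]=2=2 vs D=2 ok
[1] required=max(L[1]=3,C[0]=2)=3 vs D=3 ok
[2] required=max(L[2]=7,C[1]=7)=7 vs D=7 ok
[3] required=max(L[3]=4,C[2]=8)=8 vs D=5 SHORT
[4] required=C[3]=9=9 vs D=9 ok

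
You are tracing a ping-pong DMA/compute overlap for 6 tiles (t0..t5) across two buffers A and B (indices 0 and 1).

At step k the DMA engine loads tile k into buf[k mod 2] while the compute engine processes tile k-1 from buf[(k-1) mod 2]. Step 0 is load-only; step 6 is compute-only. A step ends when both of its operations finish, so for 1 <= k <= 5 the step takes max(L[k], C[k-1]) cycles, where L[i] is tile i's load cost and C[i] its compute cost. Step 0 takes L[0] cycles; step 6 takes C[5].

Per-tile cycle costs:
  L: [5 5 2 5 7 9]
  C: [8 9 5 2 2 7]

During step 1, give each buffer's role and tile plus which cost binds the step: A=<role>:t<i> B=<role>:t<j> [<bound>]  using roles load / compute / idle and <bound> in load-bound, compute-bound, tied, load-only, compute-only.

  0. 5=5c; end=5; A:t0 B:-
  1. max(5,8)=8c; end=13; A:t0 B:t1
  2. max(2,9)=9c; end=22; A:t2 B:t1
  3. max(5,5)=5c; end=27; A:t2 B:t3
  4. max(7,2)=7c; end=34; A:t4 B:t3
  5. max(9,2)=9c; end=43; A:t4 B:t5
  6. 7=7c; end=50; A:t4 B:t5

step 1: A=compute:t0 B=load:t1 [compute-bound]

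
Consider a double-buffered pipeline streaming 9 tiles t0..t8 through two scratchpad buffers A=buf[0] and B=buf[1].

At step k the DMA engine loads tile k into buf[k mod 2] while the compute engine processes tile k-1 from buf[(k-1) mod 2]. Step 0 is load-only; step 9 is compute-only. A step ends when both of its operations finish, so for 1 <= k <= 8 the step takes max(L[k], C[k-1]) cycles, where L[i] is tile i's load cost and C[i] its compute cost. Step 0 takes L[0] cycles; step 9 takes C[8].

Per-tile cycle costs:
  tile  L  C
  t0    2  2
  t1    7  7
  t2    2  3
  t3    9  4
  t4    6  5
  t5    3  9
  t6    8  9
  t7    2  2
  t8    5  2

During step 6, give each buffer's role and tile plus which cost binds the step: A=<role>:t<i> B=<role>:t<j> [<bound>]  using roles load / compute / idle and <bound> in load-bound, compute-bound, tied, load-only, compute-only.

k=0 load=t0/2c comp=- wait=2 total=2
k=1 load=t1/7c comp=t0/2c wait=7 total=9
k=2 load=t2/2c comp=t1/7c wait=7 total=16
k=3 load=t3/9c comp=t2/3c wait=9 total=25
k=4 load=t4/6c comp=t3/4c wait=6 total=31
k=5 load=t5/3c comp=t4/5c wait=5 total=36
k=6 load=t6/8c comp=t5/9c wait=9 total=45
k=7 load=t7/2c comp=t6/9c wait=9 total=54
k=8 load=t8/5c comp=t7/2c wait=5 total=59
k=9 load=- comp=t8/2c wait=2 total=61

step 6: A=load:t6 B=compute:t5 [compute-bound]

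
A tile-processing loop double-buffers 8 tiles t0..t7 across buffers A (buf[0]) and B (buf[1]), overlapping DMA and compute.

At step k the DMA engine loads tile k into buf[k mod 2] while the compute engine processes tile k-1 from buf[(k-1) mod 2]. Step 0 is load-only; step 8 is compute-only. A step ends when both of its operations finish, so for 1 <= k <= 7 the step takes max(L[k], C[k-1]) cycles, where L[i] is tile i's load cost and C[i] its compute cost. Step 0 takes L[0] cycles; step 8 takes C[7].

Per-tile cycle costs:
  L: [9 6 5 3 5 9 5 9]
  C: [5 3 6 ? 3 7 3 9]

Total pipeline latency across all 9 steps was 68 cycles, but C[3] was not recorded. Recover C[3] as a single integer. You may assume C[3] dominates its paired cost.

C[3] = 8

step 0: dur = L[0]=9 = 9
step 1: dur = max(L[1]=6, C[0]=5) = 6
step 2: dur = max(L[2]=5, C[1]=3) = 5
step 3: dur = max(L[3]=3, C[2]=6) = 6
step 4: dur = max(L[4]=5, C[3]=?) = C[3]  (unknown; binding)
step 5: dur = max(L[5]=9, C[4]=3) = 9
step 6: dur = max(L[6]=5, C[5]=7) = 7
step 7: dur = max(L[7]=9, C[6]=3) = 9
step 8: dur = C[7]=9 = 9
sum of known step durations = 60
dur[4] = total - known = 68 - 60 = 8
C[3] is the binding max in step 4, so C[3] = dur[4] = 8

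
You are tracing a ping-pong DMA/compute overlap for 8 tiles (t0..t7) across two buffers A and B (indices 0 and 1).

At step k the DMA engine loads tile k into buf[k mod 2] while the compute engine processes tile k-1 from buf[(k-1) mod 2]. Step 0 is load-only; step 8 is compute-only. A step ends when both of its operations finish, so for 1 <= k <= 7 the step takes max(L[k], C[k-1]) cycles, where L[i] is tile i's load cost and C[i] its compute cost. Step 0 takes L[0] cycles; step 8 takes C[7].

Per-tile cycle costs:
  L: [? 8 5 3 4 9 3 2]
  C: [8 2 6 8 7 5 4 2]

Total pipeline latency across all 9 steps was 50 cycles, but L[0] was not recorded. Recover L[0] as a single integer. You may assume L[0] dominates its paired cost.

L[0] = 3

step 0 = dur = L[0]=? = L[0]  (unknown; binding)
step 1 = dur = max(L[1]=8, C[0]=8) = 8
step 2 = dur = max(L[2]=5, C[1]=2) = 5
step 3 = dur = max(L[3]=3, C[2]=6) = 6
step 4 = dur = max(L[4]=4, C[3]=8) = 8
step 5 = dur = max(L[5]=9, C[4]=7) = 9
step 6 = dur = max(L[6]=3, C[5]=5) = 5
step 7 = dur = max(L[7]=2, C[6]=4) = 4
step 8 = dur = C[7]=2 = 2
sum of known step durations = 47
dur[0] = total - known = 50 - 47 = 3
L[0] is the binding max in step 0, so L[0] = dur[0] = 3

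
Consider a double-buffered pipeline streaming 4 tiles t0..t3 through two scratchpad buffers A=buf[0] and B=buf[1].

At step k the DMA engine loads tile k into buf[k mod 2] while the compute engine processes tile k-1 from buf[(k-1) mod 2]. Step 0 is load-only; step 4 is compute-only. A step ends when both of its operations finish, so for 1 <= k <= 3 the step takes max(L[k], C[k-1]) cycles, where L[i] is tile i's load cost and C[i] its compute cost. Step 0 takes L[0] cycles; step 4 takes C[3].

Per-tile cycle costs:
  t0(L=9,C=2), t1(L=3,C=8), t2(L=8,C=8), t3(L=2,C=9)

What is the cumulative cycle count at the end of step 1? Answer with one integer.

end_cycle[1] = 12

k=0 load=t0/9c comp=- wait=9 total=9
k=1 load=t1/3c comp=t0/2c wait=3 total=12
k=2 load=t2/8c comp=t1/8c wait=8 total=20
k=3 load=t3/2c comp=t2/8c wait=8 total=28
k=4 load=- comp=t3/9c wait=9 total=37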